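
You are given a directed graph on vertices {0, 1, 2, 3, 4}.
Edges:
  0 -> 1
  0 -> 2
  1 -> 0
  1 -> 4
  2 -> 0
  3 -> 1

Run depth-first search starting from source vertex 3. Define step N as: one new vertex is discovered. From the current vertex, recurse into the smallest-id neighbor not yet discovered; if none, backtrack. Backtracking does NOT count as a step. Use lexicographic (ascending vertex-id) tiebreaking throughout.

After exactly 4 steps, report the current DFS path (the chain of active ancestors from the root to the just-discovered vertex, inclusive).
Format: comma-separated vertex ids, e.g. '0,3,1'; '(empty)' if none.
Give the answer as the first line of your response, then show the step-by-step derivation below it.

3,1,0,2

step 1: discover 3; path=3; order=3
step 2: discover 1; path=3>1; order=3,1
step 3: discover 0; path=3>1>0; order=3,1,0
step 4: discover 2; path=3>1>0>2; order=3,1,0,2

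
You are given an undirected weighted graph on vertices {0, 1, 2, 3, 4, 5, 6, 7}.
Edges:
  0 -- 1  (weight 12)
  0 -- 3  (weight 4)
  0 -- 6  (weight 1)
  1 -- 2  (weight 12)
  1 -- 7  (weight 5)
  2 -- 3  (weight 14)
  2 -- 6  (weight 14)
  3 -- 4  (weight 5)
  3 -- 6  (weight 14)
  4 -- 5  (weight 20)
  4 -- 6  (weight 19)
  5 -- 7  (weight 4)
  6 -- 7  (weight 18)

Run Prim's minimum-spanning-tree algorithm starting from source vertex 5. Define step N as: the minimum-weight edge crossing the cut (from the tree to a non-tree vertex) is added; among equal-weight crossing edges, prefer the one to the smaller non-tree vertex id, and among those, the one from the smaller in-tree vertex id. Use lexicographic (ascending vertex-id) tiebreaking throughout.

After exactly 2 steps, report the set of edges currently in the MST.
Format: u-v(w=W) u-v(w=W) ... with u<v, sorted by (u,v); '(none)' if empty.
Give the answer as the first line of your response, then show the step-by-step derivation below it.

1-7(w=5) 5-7(w=4)

step 1: add edge 5-7 (w=4); MST = {5-7(w=4)}
step 2: add edge 1-7 (w=5); MST = {1-7(w=5) 5-7(w=4)}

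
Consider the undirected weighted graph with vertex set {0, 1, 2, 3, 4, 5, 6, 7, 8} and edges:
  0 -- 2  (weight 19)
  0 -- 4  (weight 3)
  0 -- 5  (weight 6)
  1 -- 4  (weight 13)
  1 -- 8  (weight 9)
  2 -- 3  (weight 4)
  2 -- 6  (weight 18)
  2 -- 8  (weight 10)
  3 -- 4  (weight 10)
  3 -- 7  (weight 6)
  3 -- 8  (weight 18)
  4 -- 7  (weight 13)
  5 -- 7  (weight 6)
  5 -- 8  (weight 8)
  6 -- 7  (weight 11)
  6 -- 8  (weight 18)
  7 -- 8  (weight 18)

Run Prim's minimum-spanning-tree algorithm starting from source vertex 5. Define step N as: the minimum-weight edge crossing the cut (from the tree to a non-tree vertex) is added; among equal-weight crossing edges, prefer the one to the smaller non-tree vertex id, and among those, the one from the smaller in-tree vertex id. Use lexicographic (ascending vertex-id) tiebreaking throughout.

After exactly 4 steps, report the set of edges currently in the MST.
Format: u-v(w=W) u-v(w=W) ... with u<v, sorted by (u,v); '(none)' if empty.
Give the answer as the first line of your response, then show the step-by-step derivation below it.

0-4(w=3) 0-5(w=6) 3-7(w=6) 5-7(w=6)

step 1: add edge 0-5 (w=6); MST = {0-5(w=6)}
step 2: add edge 0-4 (w=3); MST = {0-4(w=3) 0-5(w=6)}
step 3: add edge 5-7 (w=6); MST = {0-4(w=3) 0-5(w=6) 5-7(w=6)}
step 4: add edge 3-7 (w=6); MST = {0-4(w=3) 0-5(w=6) 3-7(w=6) 5-7(w=6)}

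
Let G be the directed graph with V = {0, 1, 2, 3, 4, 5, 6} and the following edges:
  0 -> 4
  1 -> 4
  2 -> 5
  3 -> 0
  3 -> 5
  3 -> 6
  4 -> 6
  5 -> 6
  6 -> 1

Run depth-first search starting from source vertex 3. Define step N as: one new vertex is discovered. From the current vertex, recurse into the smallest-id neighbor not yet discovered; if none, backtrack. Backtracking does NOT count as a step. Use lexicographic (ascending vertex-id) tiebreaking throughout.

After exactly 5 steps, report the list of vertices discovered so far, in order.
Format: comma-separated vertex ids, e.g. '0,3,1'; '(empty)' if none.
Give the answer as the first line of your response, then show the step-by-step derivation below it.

3,0,4,6,1

step 1: discover 3; path=3; order=3
step 2: discover 0; path=3>0; order=3,0
step 3: discover 4; path=3>0>4; order=3,0,4
step 4: discover 6; path=3>0>4>6; order=3,0,4,6
step 5: discover 1; path=3>0>4>6>1; order=3,0,4,6,1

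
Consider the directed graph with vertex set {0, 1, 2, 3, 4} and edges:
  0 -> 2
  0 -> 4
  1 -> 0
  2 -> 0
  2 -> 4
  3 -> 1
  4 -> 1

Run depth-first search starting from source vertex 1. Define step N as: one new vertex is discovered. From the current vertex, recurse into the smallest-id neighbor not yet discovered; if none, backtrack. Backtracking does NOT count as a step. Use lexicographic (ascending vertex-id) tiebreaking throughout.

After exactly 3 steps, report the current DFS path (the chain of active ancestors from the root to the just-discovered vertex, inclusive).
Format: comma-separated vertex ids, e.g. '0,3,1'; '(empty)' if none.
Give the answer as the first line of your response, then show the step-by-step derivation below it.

1,0,2

step 1: discover 1; path=1; order=1
step 2: discover 0; path=1>0; order=1,0
step 3: discover 2; path=1>0>2; order=1,0,2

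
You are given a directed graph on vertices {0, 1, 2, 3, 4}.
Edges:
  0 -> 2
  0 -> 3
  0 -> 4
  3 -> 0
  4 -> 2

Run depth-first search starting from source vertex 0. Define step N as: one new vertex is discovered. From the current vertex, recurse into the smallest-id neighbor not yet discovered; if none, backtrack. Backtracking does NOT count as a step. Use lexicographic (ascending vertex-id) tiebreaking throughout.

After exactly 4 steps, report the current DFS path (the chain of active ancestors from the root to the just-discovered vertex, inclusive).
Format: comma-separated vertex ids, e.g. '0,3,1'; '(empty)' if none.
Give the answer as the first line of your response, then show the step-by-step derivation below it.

0,4

step 1: discover 0; path=0; order=0
step 2: discover 2; path=0>2; order=0,2
step 3: discover 3; path=0>3; order=0,2,3
step 4: discover 4; path=0>4; order=0,2,3,4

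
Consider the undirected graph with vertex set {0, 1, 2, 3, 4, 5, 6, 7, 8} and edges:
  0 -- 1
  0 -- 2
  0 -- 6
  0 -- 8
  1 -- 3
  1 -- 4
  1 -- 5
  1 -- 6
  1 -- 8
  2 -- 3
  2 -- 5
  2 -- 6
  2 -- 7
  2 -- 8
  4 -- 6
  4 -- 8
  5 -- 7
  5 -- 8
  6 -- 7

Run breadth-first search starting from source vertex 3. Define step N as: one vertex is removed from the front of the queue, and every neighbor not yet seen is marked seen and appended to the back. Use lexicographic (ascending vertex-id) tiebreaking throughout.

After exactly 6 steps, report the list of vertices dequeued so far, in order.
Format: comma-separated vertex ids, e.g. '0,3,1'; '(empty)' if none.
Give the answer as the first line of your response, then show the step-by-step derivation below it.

3,1,2,0,4,5

step 1: dequeue 3; queue=[1,2]; order=3
step 2: dequeue 1; queue=[2,0,4,5,6,8]; order=3,1
step 3: dequeue 2; queue=[0,4,5,6,8,7]; order=3,1,2
step 4: dequeue 0; queue=[4,5,6,8,7]; order=3,1,2,0
step 5: dequeue 4; queue=[5,6,8,7]; order=3,1,2,0,4
step 6: dequeue 5; queue=[6,8,7]; order=3,1,2,0,4,5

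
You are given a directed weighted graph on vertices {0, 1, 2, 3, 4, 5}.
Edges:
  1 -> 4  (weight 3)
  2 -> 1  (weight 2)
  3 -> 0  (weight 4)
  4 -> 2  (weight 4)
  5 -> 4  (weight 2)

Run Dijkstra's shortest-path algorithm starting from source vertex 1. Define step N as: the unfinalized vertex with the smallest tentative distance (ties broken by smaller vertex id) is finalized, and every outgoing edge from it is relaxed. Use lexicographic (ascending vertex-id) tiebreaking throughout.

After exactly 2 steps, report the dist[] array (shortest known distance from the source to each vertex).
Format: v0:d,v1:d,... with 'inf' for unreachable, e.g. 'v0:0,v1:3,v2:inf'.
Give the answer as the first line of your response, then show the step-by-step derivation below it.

v0:inf,v1:0,v2:7,v3:inf,v4:3,v5:inf

step 1: dist = v0:inf,v1:0,v2:inf,v3:inf,v4:3,v5:inf
step 2: dist = v0:inf,v1:0,v2:7,v3:inf,v4:3,v5:inf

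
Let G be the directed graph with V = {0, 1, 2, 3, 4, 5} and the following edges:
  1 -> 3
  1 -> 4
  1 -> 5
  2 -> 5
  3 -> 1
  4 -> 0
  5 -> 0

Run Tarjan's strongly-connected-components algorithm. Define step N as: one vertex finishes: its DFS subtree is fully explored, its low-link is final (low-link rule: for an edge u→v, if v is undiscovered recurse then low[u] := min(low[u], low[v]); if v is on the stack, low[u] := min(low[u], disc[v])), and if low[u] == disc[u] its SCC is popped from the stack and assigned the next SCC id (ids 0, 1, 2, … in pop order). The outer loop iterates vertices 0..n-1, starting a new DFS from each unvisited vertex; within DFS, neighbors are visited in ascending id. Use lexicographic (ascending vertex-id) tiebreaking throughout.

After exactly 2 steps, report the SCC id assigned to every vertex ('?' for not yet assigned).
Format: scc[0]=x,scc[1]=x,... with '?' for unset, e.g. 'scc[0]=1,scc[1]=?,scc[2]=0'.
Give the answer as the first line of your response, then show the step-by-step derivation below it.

scc[0]=0,scc[1]=?,scc[2]=?,scc[3]=?,scc[4]=?,scc[5]=?

step 1: low=(low[0]=0,low[1]=?,low[2]=?,low[3]=?,low[4]=?,low[5]=?); scc=(scc[0]=0,scc[1]=?,scc[2]=?,scc[3]=?,scc[4]=?,scc[5]=?)
step 2: low=(low[0]=0,low[1]=1,low[2]=?,low[3]=1,low[4]=?,low[5]=?); scc=(scc[0]=0,scc[1]=?,scc[2]=?,scc[3]=?,scc[4]=?,scc[5]=?)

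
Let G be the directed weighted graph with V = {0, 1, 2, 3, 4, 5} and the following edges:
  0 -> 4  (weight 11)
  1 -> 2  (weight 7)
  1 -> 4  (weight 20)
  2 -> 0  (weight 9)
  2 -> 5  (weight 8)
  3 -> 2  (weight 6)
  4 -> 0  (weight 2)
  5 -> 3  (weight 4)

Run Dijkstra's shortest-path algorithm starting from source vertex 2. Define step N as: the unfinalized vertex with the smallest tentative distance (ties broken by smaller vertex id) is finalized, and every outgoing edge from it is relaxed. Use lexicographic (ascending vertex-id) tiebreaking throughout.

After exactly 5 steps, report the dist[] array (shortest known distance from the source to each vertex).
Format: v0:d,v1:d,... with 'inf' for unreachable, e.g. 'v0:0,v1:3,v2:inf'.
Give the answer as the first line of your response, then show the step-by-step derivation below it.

v0:9,v1:inf,v2:0,v3:12,v4:20,v5:8

step 1: dist = v0:9,v1:inf,v2:0,v3:inf,v4:inf,v5:8
step 2: dist = v0:9,v1:inf,v2:0,v3:12,v4:inf,v5:8
step 3: dist = v0:9,v1:inf,v2:0,v3:12,v4:20,v5:8
step 4: dist = v0:9,v1:inf,v2:0,v3:12,v4:20,v5:8
step 5: dist = v0:9,v1:inf,v2:0,v3:12,v4:20,v5:8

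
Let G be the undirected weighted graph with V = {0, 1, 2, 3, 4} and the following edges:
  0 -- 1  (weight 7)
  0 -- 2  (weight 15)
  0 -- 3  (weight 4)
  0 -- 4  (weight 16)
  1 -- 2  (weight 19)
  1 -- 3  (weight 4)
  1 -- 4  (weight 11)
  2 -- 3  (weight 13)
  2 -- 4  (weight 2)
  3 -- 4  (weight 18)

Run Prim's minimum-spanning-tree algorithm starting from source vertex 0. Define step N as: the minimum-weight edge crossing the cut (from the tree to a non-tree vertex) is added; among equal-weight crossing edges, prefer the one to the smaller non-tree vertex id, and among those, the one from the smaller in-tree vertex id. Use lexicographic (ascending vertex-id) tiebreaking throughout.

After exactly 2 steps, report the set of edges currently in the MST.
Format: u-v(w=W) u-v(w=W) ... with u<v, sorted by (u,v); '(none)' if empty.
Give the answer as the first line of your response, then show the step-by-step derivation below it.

0-3(w=4) 1-3(w=4)

step 1: add edge 0-3 (w=4); MST = {0-3(w=4)}
step 2: add edge 1-3 (w=4); MST = {0-3(w=4) 1-3(w=4)}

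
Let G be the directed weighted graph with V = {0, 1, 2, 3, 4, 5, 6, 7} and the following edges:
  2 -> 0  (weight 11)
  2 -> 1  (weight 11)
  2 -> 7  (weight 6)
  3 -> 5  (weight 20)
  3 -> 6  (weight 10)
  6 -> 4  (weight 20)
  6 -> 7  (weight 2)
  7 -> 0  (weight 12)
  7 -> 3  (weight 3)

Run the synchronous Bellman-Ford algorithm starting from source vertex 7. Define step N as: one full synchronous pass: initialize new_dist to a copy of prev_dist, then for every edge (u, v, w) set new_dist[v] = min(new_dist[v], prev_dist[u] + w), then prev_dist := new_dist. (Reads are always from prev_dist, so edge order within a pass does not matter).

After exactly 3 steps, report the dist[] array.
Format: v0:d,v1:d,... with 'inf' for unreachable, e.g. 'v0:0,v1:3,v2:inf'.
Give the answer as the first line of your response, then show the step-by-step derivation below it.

v0:12,v1:inf,v2:inf,v3:3,v4:33,v5:23,v6:13,v7:0

step 1: dist = v0:12,v1:inf,v2:inf,v3:3,v4:inf,v5:inf,v6:inf,v7:0
step 2: dist = v0:12,v1:inf,v2:inf,v3:3,v4:inf,v5:23,v6:13,v7:0
step 3: dist = v0:12,v1:inf,v2:inf,v3:3,v4:33,v5:23,v6:13,v7:0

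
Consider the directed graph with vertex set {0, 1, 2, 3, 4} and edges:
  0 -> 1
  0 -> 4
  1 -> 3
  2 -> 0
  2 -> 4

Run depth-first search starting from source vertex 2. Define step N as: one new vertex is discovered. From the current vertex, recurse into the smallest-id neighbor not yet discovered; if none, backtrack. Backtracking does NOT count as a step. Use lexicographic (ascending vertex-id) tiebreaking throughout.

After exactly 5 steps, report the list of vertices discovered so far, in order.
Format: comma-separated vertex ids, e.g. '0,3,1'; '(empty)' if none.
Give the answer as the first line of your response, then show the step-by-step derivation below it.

2,0,1,3,4

step 1: discover 2; path=2; order=2
step 2: discover 0; path=2>0; order=2,0
step 3: discover 1; path=2>0>1; order=2,0,1
step 4: discover 3; path=2>0>1>3; order=2,0,1,3
step 5: discover 4; path=2>0>4; order=2,0,1,3,4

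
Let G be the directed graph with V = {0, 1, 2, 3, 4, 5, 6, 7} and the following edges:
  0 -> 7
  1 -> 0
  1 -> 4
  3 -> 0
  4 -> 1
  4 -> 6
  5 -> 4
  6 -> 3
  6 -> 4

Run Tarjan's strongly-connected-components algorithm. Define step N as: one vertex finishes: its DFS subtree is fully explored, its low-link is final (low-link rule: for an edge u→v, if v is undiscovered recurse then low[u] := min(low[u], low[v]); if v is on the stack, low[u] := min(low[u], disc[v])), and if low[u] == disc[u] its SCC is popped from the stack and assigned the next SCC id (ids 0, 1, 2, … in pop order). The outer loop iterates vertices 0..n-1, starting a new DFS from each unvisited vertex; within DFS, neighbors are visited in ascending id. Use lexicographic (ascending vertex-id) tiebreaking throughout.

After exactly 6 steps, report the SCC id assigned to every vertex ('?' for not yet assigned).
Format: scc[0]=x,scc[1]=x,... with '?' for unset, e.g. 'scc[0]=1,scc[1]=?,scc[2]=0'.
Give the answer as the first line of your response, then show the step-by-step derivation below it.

scc[0]=1,scc[1]=3,scc[2]=?,scc[3]=2,scc[4]=3,scc[5]=?,scc[6]=3,scc[7]=0

step 1: low=(low[0]=0,low[1]=?,low[2]=?,low[3]=?,low[4]=?,low[5]=?,low[6]=?,low[7]=1); scc=(scc[0]=?,scc[1]=?,scc[2]=?,scc[3]=?,scc[4]=?,scc[5]=?,scc[6]=?,scc[7]=0)
step 2: low=(low[0]=0,low[1]=?,low[2]=?,low[3]=?,low[4]=?,low[5]=?,low[6]=?,low[7]=1); scc=(scc[0]=1,scc[1]=?,scc[2]=?,scc[3]=?,scc[4]=?,scc[5]=?,scc[6]=?,scc[7]=0)
step 3: low=(low[0]=0,low[1]=2,low[2]=?,low[3]=5,low[4]=2,low[5]=?,low[6]=4,low[7]=1); scc=(scc[0]=1,scc[1]=?,scc[2]=?,scc[3]=2,scc[4]=?,scc[5]=?,scc[6]=?,scc[7]=0)
step 4: low=(low[0]=0,low[1]=2,low[2]=?,low[3]=5,low[4]=2,low[5]=?,low[6]=3,low[7]=1); scc=(scc[0]=1,scc[1]=?,scc[2]=?,scc[3]=2,scc[4]=?,scc[5]=?,scc[6]=?,scc[7]=0)
step 5: low=(low[0]=0,low[1]=2,low[2]=?,low[3]=5,low[4]=2,low[5]=?,low[6]=3,low[7]=1); scc=(scc[0]=1,scc[1]=?,scc[2]=?,scc[3]=2,scc[4]=?,scc[5]=?,scc[6]=?,scc[7]=0)
step 6: low=(low[0]=0,low[1]=2,low[2]=?,low[3]=5,low[4]=2,low[5]=?,low[6]=3,low[7]=1); scc=(scc[0]=1,scc[1]=3,scc[2]=?,scc[3]=2,scc[4]=3,scc[5]=?,scc[6]=3,scc[7]=0)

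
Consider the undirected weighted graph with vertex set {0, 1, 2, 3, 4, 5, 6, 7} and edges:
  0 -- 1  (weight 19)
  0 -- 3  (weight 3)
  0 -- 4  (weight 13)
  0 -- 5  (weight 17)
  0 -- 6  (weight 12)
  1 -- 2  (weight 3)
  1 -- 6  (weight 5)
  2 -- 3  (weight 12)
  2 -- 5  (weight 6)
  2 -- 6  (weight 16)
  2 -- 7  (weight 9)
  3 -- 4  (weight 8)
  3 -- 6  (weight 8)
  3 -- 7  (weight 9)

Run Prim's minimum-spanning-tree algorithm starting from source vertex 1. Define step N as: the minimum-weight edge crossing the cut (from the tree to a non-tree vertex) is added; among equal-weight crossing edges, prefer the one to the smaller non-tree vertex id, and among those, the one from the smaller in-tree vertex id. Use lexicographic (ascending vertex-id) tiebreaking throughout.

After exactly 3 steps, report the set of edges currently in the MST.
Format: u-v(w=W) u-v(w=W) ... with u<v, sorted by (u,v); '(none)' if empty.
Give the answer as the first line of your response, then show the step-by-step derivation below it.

1-2(w=3) 1-6(w=5) 2-5(w=6)

step 1: add edge 1-2 (w=3); MST = {1-2(w=3)}
step 2: add edge 1-6 (w=5); MST = {1-2(w=3) 1-6(w=5)}
step 3: add edge 2-5 (w=6); MST = {1-2(w=3) 1-6(w=5) 2-5(w=6)}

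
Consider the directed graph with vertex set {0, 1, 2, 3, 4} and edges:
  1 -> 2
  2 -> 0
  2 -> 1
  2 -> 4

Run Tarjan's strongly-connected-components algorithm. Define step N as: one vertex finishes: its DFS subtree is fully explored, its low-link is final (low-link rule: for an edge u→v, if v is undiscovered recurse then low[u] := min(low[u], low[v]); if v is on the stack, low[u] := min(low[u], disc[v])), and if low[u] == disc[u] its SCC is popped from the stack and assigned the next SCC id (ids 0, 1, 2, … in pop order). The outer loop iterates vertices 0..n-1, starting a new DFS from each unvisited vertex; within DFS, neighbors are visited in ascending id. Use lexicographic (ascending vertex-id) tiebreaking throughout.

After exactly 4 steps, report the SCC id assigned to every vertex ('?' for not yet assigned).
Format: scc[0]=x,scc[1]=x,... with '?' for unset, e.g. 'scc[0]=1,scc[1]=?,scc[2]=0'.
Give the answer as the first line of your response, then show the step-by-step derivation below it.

scc[0]=0,scc[1]=2,scc[2]=2,scc[3]=?,scc[4]=1

step 1: low=(low[0]=0,low[1]=?,low[2]=?,low[3]=?,low[4]=?); scc=(scc[0]=0,scc[1]=?,scc[2]=?,scc[3]=?,scc[4]=?)
step 2: low=(low[0]=0,low[1]=1,low[2]=1,low[3]=?,low[4]=3); scc=(scc[0]=0,scc[1]=?,scc[2]=?,scc[3]=?,scc[4]=1)
step 3: low=(low[0]=0,low[1]=1,low[2]=1,low[3]=?,low[4]=3); scc=(scc[0]=0,scc[1]=?,scc[2]=?,scc[3]=?,scc[4]=1)
step 4: low=(low[0]=0,low[1]=1,low[2]=1,low[3]=?,low[4]=3); scc=(scc[0]=0,scc[1]=2,scc[2]=2,scc[3]=?,scc[4]=1)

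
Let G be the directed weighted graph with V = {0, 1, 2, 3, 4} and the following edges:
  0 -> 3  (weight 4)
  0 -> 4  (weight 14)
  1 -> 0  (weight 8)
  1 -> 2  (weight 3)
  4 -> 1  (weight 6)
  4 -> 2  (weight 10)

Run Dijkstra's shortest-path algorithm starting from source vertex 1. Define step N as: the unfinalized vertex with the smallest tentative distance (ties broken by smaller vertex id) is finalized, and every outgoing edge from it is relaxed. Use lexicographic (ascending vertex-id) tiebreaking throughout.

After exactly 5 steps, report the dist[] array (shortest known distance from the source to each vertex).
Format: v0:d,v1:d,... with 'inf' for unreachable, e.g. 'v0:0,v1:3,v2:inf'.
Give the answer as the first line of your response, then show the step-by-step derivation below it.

v0:8,v1:0,v2:3,v3:12,v4:22

step 1: dist = v0:8,v1:0,v2:3,v3:inf,v4:inf
step 2: dist = v0:8,v1:0,v2:3,v3:inf,v4:inf
step 3: dist = v0:8,v1:0,v2:3,v3:12,v4:22
step 4: dist = v0:8,v1:0,v2:3,v3:12,v4:22
step 5: dist = v0:8,v1:0,v2:3,v3:12,v4:22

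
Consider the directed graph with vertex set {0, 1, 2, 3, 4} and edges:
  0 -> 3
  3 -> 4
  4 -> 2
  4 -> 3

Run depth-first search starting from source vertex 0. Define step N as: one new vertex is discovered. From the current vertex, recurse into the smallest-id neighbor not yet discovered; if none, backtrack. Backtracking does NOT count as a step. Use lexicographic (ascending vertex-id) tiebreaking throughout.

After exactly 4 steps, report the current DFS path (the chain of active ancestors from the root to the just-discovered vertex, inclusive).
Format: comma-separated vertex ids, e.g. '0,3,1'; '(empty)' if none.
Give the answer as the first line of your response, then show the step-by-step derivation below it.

0,3,4,2

step 1: discover 0; path=0; order=0
step 2: discover 3; path=0>3; order=0,3
step 3: discover 4; path=0>3>4; order=0,3,4
step 4: discover 2; path=0>3>4>2; order=0,3,4,2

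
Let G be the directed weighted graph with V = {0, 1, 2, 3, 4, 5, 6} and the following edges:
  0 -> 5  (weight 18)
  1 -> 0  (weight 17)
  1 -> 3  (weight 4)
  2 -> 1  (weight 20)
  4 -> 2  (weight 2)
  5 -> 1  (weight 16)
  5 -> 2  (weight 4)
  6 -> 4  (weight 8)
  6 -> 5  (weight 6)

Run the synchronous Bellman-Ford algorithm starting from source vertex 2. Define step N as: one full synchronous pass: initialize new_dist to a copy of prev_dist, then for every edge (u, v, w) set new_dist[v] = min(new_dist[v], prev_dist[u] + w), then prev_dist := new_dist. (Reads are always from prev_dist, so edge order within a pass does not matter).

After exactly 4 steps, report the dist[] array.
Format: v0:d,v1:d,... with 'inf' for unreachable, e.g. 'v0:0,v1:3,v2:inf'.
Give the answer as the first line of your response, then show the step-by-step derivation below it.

v0:37,v1:20,v2:0,v3:24,v4:inf,v5:55,v6:inf

step 1: dist = v0:inf,v1:20,v2:0,v3:inf,v4:inf,v5:inf,v6:inf
step 2: dist = v0:37,v1:20,v2:0,v3:24,v4:inf,v5:inf,v6:inf
step 3: dist = v0:37,v1:20,v2:0,v3:24,v4:inf,v5:55,v6:inf
step 4: dist = v0:37,v1:20,v2:0,v3:24,v4:inf,v5:55,v6:inf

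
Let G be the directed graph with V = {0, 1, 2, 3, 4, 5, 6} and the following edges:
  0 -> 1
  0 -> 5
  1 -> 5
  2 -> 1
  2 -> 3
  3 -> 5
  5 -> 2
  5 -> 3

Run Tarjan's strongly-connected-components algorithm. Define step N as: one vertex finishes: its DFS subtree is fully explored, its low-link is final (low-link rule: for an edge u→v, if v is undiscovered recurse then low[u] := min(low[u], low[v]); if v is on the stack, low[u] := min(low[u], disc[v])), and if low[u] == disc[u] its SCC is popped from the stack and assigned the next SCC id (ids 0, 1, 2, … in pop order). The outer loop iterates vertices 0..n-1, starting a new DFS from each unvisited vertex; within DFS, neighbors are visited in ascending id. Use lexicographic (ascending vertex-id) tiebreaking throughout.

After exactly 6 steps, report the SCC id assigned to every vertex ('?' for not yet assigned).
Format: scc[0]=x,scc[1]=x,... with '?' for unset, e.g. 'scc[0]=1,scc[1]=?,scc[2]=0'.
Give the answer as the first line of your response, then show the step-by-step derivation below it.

scc[0]=1,scc[1]=0,scc[2]=0,scc[3]=0,scc[4]=2,scc[5]=0,scc[6]=?

step 1: low=(low[0]=0,low[1]=1,low[2]=1,low[3]=2,low[4]=?,low[5]=2,low[6]=?); scc=(scc[0]=?,scc[1]=?,scc[2]=?,scc[3]=?,scc[4]=?,scc[5]=?,scc[6]=?)
step 2: low=(low[0]=0,low[1]=1,low[2]=1,low[3]=2,low[4]=?,low[5]=2,low[6]=?); scc=(scc[0]=?,scc[1]=?,scc[2]=?,scc[3]=?,scc[4]=?,scc[5]=?,scc[6]=?)
step 3: low=(low[0]=0,low[1]=1,low[2]=1,low[3]=2,low[4]=?,low[5]=1,low[6]=?); scc=(scc[0]=?,scc[1]=?,scc[2]=?,scc[3]=?,scc[4]=?,scc[5]=?,scc[6]=?)
step 4: low=(low[0]=0,low[1]=1,low[2]=1,low[3]=2,low[4]=?,low[5]=1,low[6]=?); scc=(scc[0]=?,scc[1]=0,scc[2]=0,scc[3]=0,scc[4]=?,scc[5]=0,scc[6]=?)
step 5: low=(low[0]=0,low[1]=1,low[2]=1,low[3]=2,low[4]=?,low[5]=1,low[6]=?); scc=(scc[0]=1,scc[1]=0,scc[2]=0,scc[3]=0,scc[4]=?,scc[5]=0,scc[6]=?)
step 6: low=(low[0]=0,low[1]=1,low[2]=1,low[3]=2,low[4]=5,low[5]=1,low[6]=?); scc=(scc[0]=1,scc[1]=0,scc[2]=0,scc[3]=0,scc[4]=2,scc[5]=0,scc[6]=?)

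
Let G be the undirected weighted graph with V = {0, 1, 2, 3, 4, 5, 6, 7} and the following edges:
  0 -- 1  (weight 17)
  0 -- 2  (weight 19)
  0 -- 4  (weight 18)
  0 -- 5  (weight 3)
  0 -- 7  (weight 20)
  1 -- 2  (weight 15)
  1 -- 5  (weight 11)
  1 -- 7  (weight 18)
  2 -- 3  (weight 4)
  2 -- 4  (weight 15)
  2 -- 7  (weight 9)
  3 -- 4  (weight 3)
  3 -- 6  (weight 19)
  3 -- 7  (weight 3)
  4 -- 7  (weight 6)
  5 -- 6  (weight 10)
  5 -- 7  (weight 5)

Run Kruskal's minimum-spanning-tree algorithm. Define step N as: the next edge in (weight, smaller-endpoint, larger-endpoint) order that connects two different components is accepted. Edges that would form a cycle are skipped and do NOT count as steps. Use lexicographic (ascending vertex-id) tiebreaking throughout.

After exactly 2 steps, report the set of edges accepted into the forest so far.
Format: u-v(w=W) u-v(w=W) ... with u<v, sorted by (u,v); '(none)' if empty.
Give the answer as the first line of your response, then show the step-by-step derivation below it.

0-5(w=3) 3-4(w=3)

step 1: add edge 0-5 (w=3); MST = {0-5(w=3)}
step 2: add edge 3-4 (w=3); MST = {0-5(w=3) 3-4(w=3)}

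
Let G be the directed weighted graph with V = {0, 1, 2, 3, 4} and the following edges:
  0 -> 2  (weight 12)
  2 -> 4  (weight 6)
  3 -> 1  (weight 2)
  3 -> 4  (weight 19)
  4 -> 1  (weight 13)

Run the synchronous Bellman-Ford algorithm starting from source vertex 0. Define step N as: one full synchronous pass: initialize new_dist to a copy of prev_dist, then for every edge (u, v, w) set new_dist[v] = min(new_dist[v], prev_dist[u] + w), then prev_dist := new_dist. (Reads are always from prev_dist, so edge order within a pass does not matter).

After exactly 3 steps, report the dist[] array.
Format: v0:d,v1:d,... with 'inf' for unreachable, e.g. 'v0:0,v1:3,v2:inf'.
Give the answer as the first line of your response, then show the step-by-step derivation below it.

v0:0,v1:31,v2:12,v3:inf,v4:18

step 1: dist = v0:0,v1:inf,v2:12,v3:inf,v4:inf
step 2: dist = v0:0,v1:inf,v2:12,v3:inf,v4:18
step 3: dist = v0:0,v1:31,v2:12,v3:inf,v4:18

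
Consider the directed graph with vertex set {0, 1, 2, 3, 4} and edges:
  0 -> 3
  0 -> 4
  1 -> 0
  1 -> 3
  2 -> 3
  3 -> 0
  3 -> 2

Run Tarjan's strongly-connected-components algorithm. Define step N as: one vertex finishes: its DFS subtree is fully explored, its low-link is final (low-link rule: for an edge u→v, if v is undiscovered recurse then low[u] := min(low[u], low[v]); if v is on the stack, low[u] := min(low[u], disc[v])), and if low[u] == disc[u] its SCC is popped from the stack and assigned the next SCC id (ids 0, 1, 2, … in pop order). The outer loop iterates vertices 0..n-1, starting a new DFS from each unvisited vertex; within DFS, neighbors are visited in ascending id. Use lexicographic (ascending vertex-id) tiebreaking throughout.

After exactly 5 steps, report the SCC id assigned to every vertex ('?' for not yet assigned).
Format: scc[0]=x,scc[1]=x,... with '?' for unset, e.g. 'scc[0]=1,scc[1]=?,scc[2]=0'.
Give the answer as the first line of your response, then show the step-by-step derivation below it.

scc[0]=1,scc[1]=2,scc[2]=1,scc[3]=1,scc[4]=0

step 1: low=(low[0]=0,low[1]=?,low[2]=1,low[3]=0,low[4]=?); scc=(scc[0]=?,scc[1]=?,scc[2]=?,scc[3]=?,scc[4]=?)
step 2: low=(low[0]=0,low[1]=?,low[2]=1,low[3]=0,low[4]=?); scc=(scc[0]=?,scc[1]=?,scc[2]=?,scc[3]=?,scc[4]=?)
step 3: low=(low[0]=0,low[1]=?,low[2]=1,low[3]=0,low[4]=3); scc=(scc[0]=?,scc[1]=?,scc[2]=?,scc[3]=?,scc[4]=0)
step 4: low=(low[0]=0,low[1]=?,low[2]=1,low[3]=0,low[4]=3); scc=(scc[0]=1,scc[1]=?,scc[2]=1,scc[3]=1,scc[4]=0)
step 5: low=(low[0]=0,low[1]=4,low[2]=1,low[3]=0,low[4]=3); scc=(scc[0]=1,scc[1]=2,scc[2]=1,scc[3]=1,scc[4]=0)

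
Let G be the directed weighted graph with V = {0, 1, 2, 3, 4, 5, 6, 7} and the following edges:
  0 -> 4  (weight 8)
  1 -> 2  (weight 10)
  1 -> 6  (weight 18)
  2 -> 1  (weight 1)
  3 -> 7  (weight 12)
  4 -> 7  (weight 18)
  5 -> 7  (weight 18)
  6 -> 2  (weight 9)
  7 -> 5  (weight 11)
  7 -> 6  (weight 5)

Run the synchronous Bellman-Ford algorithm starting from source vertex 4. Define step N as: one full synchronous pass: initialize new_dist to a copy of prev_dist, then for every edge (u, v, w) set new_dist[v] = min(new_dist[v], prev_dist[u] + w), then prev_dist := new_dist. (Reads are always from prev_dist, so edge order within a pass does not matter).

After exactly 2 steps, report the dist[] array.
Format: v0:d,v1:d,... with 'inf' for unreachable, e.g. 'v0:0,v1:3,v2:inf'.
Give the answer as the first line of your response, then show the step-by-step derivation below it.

v0:inf,v1:inf,v2:inf,v3:inf,v4:0,v5:29,v6:23,v7:18

step 1: dist = v0:inf,v1:inf,v2:inf,v3:inf,v4:0,v5:inf,v6:inf,v7:18
step 2: dist = v0:inf,v1:inf,v2:inf,v3:inf,v4:0,v5:29,v6:23,v7:18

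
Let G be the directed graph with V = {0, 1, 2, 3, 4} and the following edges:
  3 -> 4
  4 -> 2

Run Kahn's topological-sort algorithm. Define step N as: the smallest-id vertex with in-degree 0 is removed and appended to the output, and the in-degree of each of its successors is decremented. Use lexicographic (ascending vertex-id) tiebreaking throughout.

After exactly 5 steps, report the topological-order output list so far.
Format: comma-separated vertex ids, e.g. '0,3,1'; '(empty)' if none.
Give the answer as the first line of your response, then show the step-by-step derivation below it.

0,1,3,4,2

step 1: output 0; order=[0]; indeg=(0,0,1,0,1)
step 2: output 1; order=[0,1]; indeg=(0,0,1,0,1)
step 3: output 3; order=[0,1,3]; indeg=(0,0,1,0,0)
step 4: output 4; order=[0,1,3,4]; indeg=(0,0,0,0,0)
step 5: output 2; order=[0,1,3,4,2]; indeg=(0,0,0,0,0)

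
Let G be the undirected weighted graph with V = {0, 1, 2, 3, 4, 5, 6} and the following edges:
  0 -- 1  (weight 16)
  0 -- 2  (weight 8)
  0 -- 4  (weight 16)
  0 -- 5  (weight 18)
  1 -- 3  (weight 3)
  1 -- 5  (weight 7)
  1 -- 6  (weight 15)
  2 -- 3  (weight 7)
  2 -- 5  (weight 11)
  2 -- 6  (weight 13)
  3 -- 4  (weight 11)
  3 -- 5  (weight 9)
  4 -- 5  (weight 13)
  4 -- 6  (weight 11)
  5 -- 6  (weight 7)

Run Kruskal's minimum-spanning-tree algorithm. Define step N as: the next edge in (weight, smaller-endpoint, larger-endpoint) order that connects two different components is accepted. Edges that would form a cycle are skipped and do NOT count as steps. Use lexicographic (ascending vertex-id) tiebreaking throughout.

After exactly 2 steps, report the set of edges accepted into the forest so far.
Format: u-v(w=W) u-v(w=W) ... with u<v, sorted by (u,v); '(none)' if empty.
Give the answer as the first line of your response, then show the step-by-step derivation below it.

1-3(w=3) 1-5(w=7)

step 1: add edge 1-3 (w=3); MST = {1-3(w=3)}
step 2: add edge 1-5 (w=7); MST = {1-3(w=3) 1-5(w=7)}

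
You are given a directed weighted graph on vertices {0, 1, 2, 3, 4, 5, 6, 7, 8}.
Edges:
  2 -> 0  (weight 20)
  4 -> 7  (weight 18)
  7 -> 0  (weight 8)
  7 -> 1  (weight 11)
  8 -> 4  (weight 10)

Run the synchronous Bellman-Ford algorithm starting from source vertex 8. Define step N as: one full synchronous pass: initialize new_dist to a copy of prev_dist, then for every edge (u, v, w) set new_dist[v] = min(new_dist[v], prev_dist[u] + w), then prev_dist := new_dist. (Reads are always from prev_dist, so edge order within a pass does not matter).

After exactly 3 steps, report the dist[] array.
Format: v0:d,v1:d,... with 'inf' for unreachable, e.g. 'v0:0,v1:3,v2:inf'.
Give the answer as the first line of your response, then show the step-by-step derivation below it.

v0:36,v1:39,v2:inf,v3:inf,v4:10,v5:inf,v6:inf,v7:28,v8:0

step 1: dist = v0:inf,v1:inf,v2:inf,v3:inf,v4:10,v5:inf,v6:inf,v7:inf,v8:0
step 2: dist = v0:inf,v1:inf,v2:inf,v3:inf,v4:10,v5:inf,v6:inf,v7:28,v8:0
step 3: dist = v0:36,v1:39,v2:inf,v3:inf,v4:10,v5:inf,v6:inf,v7:28,v8:0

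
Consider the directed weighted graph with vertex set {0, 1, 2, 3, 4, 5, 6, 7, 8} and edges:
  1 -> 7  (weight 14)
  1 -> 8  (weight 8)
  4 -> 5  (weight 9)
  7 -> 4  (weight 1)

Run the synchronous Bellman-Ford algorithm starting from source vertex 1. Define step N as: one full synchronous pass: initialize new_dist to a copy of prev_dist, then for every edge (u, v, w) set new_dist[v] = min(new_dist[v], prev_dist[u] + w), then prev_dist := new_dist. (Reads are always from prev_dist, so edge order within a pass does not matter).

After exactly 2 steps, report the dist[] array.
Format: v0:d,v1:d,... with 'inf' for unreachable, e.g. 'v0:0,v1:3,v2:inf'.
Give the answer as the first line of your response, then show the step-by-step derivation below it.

v0:inf,v1:0,v2:inf,v3:inf,v4:15,v5:inf,v6:inf,v7:14,v8:8

step 1: dist = v0:inf,v1:0,v2:inf,v3:inf,v4:inf,v5:inf,v6:inf,v7:14,v8:8
step 2: dist = v0:inf,v1:0,v2:inf,v3:inf,v4:15,v5:inf,v6:inf,v7:14,v8:8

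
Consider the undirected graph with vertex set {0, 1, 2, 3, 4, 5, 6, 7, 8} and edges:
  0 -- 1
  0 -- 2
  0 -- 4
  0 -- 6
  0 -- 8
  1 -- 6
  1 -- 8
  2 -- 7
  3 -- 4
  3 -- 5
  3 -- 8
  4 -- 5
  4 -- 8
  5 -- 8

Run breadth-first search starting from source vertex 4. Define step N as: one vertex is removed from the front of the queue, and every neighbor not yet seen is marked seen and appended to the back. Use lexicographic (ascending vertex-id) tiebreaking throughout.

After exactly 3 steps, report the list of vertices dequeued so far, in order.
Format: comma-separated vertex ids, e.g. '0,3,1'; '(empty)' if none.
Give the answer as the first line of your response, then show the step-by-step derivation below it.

4,0,3

step 1: dequeue 4; queue=[0,3,5,8]; order=4
step 2: dequeue 0; queue=[3,5,8,1,2,6]; order=4,0
step 3: dequeue 3; queue=[5,8,1,2,6]; order=4,0,3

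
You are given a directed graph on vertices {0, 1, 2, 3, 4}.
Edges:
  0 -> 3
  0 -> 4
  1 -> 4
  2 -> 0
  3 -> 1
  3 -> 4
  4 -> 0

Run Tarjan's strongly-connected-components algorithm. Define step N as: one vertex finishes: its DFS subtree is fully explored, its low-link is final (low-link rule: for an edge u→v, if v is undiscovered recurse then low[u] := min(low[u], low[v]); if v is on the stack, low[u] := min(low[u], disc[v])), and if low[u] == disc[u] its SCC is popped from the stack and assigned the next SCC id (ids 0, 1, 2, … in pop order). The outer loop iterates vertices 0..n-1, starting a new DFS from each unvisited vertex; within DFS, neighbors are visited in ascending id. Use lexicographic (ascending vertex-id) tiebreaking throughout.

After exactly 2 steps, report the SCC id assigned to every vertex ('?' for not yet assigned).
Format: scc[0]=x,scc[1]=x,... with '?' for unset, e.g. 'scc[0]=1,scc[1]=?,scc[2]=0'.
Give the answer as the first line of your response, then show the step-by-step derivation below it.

scc[0]=?,scc[1]=?,scc[2]=?,scc[3]=?,scc[4]=?

step 1: low=(low[0]=0,low[1]=2,low[2]=?,low[3]=1,low[4]=0); scc=(scc[0]=?,scc[1]=?,scc[2]=?,scc[3]=?,scc[4]=?)
step 2: low=(low[0]=0,low[1]=0,low[2]=?,low[3]=1,low[4]=0); scc=(scc[0]=?,scc[1]=?,scc[2]=?,scc[3]=?,scc[4]=?)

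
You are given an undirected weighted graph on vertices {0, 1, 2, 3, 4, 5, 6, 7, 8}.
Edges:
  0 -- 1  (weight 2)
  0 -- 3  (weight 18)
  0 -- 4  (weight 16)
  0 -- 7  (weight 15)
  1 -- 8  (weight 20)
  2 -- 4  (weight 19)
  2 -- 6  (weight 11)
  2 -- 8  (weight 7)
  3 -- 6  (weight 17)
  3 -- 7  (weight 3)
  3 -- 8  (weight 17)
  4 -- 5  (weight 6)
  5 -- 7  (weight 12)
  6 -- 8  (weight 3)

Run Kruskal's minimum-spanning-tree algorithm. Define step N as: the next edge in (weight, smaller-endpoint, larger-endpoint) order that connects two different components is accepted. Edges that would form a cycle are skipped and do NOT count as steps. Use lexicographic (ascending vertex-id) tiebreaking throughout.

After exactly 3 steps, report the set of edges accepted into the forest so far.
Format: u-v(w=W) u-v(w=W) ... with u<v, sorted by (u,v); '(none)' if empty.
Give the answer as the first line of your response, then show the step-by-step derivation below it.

0-1(w=2) 3-7(w=3) 6-8(w=3)

step 1: add edge 0-1 (w=2); MST = {0-1(w=2)}
step 2: add edge 3-7 (w=3); MST = {0-1(w=2) 3-7(w=3)}
step 3: add edge 6-8 (w=3); MST = {0-1(w=2) 3-7(w=3) 6-8(w=3)}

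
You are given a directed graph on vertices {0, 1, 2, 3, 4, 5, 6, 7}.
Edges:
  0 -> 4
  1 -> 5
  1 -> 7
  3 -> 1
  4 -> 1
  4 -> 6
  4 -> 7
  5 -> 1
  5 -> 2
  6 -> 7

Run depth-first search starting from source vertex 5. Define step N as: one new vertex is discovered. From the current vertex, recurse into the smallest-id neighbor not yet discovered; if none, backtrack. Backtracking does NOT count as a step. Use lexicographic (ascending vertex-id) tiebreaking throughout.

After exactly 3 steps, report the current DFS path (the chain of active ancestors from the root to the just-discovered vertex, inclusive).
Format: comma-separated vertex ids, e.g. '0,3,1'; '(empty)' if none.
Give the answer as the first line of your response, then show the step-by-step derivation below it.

5,1,7

step 1: discover 5; path=5; order=5
step 2: discover 1; path=5>1; order=5,1
step 3: discover 7; path=5>1>7; order=5,1,7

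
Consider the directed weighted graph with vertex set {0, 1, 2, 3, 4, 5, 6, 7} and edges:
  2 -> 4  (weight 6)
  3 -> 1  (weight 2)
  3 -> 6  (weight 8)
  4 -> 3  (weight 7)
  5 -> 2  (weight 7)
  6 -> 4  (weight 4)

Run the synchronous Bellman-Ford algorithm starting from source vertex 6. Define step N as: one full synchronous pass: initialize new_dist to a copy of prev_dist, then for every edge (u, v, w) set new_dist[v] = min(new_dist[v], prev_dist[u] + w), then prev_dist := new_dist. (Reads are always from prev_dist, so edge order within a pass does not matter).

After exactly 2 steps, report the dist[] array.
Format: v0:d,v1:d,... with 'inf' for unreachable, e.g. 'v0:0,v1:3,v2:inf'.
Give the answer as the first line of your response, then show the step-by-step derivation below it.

v0:inf,v1:inf,v2:inf,v3:11,v4:4,v5:inf,v6:0,v7:inf

step 1: dist = v0:inf,v1:inf,v2:inf,v3:inf,v4:4,v5:inf,v6:0,v7:inf
step 2: dist = v0:inf,v1:inf,v2:inf,v3:11,v4:4,v5:inf,v6:0,v7:inf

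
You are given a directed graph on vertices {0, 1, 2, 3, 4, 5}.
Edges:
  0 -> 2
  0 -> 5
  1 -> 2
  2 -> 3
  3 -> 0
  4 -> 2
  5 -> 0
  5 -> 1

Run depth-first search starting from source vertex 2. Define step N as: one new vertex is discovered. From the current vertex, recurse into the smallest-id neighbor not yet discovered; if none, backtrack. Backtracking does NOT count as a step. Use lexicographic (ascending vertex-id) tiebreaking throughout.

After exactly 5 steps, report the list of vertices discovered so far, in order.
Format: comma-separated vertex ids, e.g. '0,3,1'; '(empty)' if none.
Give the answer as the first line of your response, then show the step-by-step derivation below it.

2,3,0,5,1

step 1: discover 2; path=2; order=2
step 2: discover 3; path=2>3; order=2,3
step 3: discover 0; path=2>3>0; order=2,3,0
step 4: discover 5; path=2>3>0>5; order=2,3,0,5
step 5: discover 1; path=2>3>0>5>1; order=2,3,0,5,1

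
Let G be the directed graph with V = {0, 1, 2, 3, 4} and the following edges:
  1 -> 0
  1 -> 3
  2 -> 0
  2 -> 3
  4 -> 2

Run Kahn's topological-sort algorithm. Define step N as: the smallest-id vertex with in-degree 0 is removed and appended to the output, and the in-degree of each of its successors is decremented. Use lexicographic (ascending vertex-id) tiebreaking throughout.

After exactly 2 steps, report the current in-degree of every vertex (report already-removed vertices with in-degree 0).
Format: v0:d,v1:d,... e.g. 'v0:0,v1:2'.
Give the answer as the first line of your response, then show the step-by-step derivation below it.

v0:1,v1:0,v2:0,v3:1,v4:0

step 1: output 1; order=[1]; indeg=(1,0,1,1,0)
step 2: output 4; order=[1,4]; indeg=(1,0,0,1,0)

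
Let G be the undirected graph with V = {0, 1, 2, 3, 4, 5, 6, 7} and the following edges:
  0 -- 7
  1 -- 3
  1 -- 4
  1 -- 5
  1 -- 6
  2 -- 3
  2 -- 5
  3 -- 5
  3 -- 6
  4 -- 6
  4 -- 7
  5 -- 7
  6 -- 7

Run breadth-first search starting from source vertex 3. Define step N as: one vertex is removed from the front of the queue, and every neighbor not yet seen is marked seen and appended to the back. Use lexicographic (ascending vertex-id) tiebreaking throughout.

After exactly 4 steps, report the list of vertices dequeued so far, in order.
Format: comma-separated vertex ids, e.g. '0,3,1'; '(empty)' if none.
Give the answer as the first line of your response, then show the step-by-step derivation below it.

3,1,2,5

step 1: dequeue 3; queue=[1,2,5,6]; order=3
step 2: dequeue 1; queue=[2,5,6,4]; order=3,1
step 3: dequeue 2; queue=[5,6,4]; order=3,1,2
step 4: dequeue 5; queue=[6,4,7]; order=3,1,2,5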